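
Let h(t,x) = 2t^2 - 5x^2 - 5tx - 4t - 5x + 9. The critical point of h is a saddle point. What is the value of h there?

131/13

∂h/∂t = 4t - 5x - 4 = 0 and ∂h/∂x = -5t - 10x - 5 = 0, so (t, x) = (3/13, -8/13).
The Hessian has h_{tt} = 4, h_{xx} = -10, h_{tx} = -5, giving D = -65 < 0, so the point is a saddle point.
h(3/13, -8/13) = 131/13.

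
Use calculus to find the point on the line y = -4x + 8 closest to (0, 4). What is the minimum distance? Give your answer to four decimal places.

0.9701

Minimize D(x)^2 = (x + 0)^2 + (-4x + 4)^2.
d/dx[D^2] = 2(x + 0) + 2·(-4)·(-4x + 4) = 0 ⇒ x = 16/17.
Then y = 72/17 and the distance is √(16/17) ≈ 0.9701.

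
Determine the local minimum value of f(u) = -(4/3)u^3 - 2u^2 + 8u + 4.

f'(u) = -4u^2 - 4u + 8 = 0 at u = -2, 1.
f''(u) = -8u - 4. f''(-2) = 12 > 0 ⇒ local minimum; f''(1) = -12 < 0 ⇒ local maximum.
Thus f has its local minimum at u = -2, with value -28/3.

-28/3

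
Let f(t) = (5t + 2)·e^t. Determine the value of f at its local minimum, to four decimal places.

-1.2330

Differentiating with the product rule gives f'(t) = (5t + 7)·e^t. Since e^t > 0, the only critical point is t = -7/5.
f''(-7/5) has the same sign as 5 > 0, so this is a local minimum.
f(-7/5) = (-5)·e^(-7/5) ≈ -1.2330.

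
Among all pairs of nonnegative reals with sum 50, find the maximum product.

With x + y = 50, the product is P(x) = x(50 − x).
P'(x) = 50 − 2x = 0 gives x = 25; P'' = −2 < 0, so this is the maximum.
P = 25·25 = 625.

625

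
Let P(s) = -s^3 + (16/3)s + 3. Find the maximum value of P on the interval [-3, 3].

14

P'(s) = -3s^2 + 16/3, which vanishes at s = -4/3 and s = 4/3.
Compare values at every candidate in [-3, 3]: P(-3) = 14; P(-4/3) = -47/27; P(4/3) = 209/27; P(3) = -8.
So the maximum is P(-3) = 14.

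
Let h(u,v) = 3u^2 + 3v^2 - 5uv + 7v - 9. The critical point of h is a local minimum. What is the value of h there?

∂h/∂u = 6u - 5v = 0 and ∂h/∂v = -5u + 6v + 7 = 0, so (u, v) = (-35/11, -42/11).
The Hessian has h_{uu} = 6, h_{vv} = 6, h_{uv} = -5, giving D = 11 > 0 with h_{uu} > 0, so the point is a local minimum.
h(-35/11, -42/11) = -246/11.

-246/11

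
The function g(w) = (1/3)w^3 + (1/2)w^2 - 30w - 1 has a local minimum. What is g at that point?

-581/6

g'(w) = w^2 + w - 30. Setting g'(w) = 0 gives w ∈ {-6, 5}.
g''(w) = 2w + 1. g''(-6) = -11 < 0 ⇒ local maximum; g''(5) = 11 > 0 ⇒ local minimum.
The local minimum is g(5) = -581/6.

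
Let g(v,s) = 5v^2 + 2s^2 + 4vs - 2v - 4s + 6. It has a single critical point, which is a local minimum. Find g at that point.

11/3

∂g/∂v = 10v + 4s - 2 = 0 and ∂g/∂s = 4v + 4s - 4 = 0, so (v, s) = (-1/3, 4/3).
The Hessian has g_{vv} = 10, g_{ss} = 4, g_{vs} = 4, giving D = 24 > 0 with g_{vv} > 0, so the point is a local minimum.
g(-1/3, 4/3) = 11/3.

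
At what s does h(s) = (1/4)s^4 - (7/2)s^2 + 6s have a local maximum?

1

h'(s) = s^3 - 7s + 6 = 0 at s = -3, 1, 2.
h''(s) = 3s^2 - 7. h''(-3) = 20 > 0 ⇒ local minimum; h''(1) = -4 < 0 ⇒ local maximum; h''(2) = 5 > 0 ⇒ local minimum.
The local maximum is h(1) = 11/4.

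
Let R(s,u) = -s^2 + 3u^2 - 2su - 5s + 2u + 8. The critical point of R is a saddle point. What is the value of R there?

179/16

∂R/∂s = -2s - 2u - 5 = 0 and ∂R/∂u = -2s + 6u + 2 = 0, so (s, u) = (-13/8, -7/8).
The Hessian has R_{ss} = -2, R_{uu} = 6, R_{su} = -2, giving D = -16 < 0, so the point is a saddle point.
R(-13/8, -7/8) = 179/16.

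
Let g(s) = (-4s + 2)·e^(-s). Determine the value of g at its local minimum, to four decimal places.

Differentiating with the product rule gives g'(s) = (4s - 6)·e^(-s). Since e^(-s) > 0, the only critical point is s = 3/2.
g''(3/2) has the same sign as 4 > 0, so this is a local minimum.
g(3/2) = (-4)·e^(-3/2) ≈ -0.8925.

-0.8925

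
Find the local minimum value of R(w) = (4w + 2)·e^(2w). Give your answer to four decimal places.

Differentiating with the product rule gives R'(w) = (8w + 8)·e^(2w). Since e^(2w) > 0, the only critical point is w = -1.
R''(-1) has the same sign as 8 > 0, so this is a local minimum.
R(-1) = (-2)·e^(-2) ≈ -0.2707.

-0.2707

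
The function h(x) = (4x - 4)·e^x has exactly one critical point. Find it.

By the product rule, h'(x) = (4x)·e^x. Since e^x > 0, the only critical point is x = 0.
h''(0) has the same sign as 4 > 0, so this is a local minimum.
h(0) = (-4)·e^(0) ≈ -4.0000.

0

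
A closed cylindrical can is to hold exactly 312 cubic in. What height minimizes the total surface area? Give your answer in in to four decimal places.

With radius r and height h, πr²h = 312 so h = 312/(πr²), and S(r) = 2πr² + 2πrh = 2πr² + 2·312/r.
S'(r) = 4πr − 2·312/r² = 0 ⇒ r³ = 312/(2π), so r ≈ 3.6756 and h = 2r ≈ 7.3511.
S''(r) = 4π + 4·312/r³ > 0, so this is the minimum; S ≈ 254.6543.

7.3511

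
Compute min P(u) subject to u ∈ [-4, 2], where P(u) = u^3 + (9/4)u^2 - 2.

The derivative is 3u^2 + (9/2)u, which vanishes at u = -3/2 and u = 0.
Candidates: P(-4) = -30, P(-3/2) = -5/16, P(0) = -2, P(2) = 15.
Hence the absolute minimum is -30 at u = -4.

-30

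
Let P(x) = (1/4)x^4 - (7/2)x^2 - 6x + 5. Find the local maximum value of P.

P'(x) = x^3 - 7x - 6. Setting P'(x) = 0 gives x ∈ {-2, -1, 3}.
Second-derivative test with P''(x) = 3x^2 - 7: P''(-2) = 5 > 0 ⇒ local minimum; P''(-1) = -4 < 0 ⇒ local maximum; P''(3) = 20 > 0 ⇒ local minimum.
So the local maximum value is P(-1) = 31/4.

31/4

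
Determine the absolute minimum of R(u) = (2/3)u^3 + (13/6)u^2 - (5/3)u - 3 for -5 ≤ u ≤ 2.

-143/6

Differentiating, R'(u) = 2u^2 + (13/3)u - 5/3; which vanishes at u = -5/2 and u = 1/3.
Candidates: R(-5) = -143/6; R(-5/2) = 103/24; R(1/3) = -533/162; R(2) = 23/3.
The minimum over the interval is -143/6, attained at u = -5.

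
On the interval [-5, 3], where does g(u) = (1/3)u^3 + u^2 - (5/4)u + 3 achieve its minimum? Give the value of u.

-5

Differentiating, g'(u) = u^2 + 2u - 5/4; which vanishes at u = -5/2 and u = 1/2.
Evaluating at the critical points and endpoints: g(-5) = -89/12, g(-5/2) = 43/6, g(1/2) = 8/3, g(3) = 69/4.
The minimum over the interval is -89/12, attained at u = -5.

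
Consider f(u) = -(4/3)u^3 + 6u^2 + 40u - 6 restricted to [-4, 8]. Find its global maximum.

532/3

Differentiating, f'(u) = -4u^2 + 12u + 40; which vanishes at u = -2 and u = 5.
Candidates: f(-4) = 46/3; f(-2) = -154/3; f(5) = 532/3; f(8) = 46/3.
So the maximum is f(5) = 532/3.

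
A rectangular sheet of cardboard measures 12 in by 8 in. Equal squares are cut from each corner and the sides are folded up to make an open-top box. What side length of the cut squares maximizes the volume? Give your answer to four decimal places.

With cut size x, the volume is V(x) = x(12 − 2x)(8 − 2x) for 0 < x < 4.
V'(x) = 12x^2 − 80x + 96. Setting V'(x) = 0 gives x ≈ 1.5695 (the root in (0, 4)).
V''(x) = 24x − 80 is negative there, so this is the maximum; V ≈ 67.6036.

1.5695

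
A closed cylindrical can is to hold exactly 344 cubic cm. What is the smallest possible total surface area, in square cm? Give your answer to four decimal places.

271.7817

With radius r and height h, πr²h = 344 so h = 344/(πr²), and S(r) = 2πr² + 2πrh = 2πr² + 2·344/r.
S'(r) = 4πr − 2·344/r² = 0 ⇒ r³ = 344/(2π), so r ≈ 3.7972 and h = 2r ≈ 7.5943.
S''(r) = 4π + 4·344/r³ > 0, so this is the minimum; S ≈ 271.7817.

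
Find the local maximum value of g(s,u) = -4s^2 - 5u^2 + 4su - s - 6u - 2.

∂g/∂s = -8s + 4u - 1 = 0 and ∂g/∂u = 4s - 10u - 6 = 0, so (s, u) = (-17/32, -13/16).
The Hessian has g_{ss} = -8, g_{uu} = -10, g_{su} = 4, giving D = 64 > 0 with g_{ss} < 0, so the point is a local maximum.
g(-17/32, -13/16) = 45/64.

45/64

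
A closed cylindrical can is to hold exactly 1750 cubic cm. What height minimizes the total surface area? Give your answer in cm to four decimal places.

With radius r and height h, πr²h = 1750 so h = 1750/(πr²), and S(r) = 2πr² + 2πrh = 2πr² + 2·1750/r.
S'(r) = 4πr − 2·1750/r² = 0 ⇒ r³ = 1750/(2π), so r ≈ 6.5306 and h = 2r ≈ 13.0612.
S''(r) = 4π + 4·1750/r³ > 0, so this is the minimum; S ≈ 803.9084.

13.0612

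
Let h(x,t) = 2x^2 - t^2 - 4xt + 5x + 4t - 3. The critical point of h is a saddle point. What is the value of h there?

∂h/∂x = 4x - 4t + 5 = 0 and ∂h/∂t = -4x - 2t + 4 = 0, so (x, t) = (1/4, 3/2).
The Hessian has h_{xx} = 4, h_{tt} = -2, h_{xt} = -4, giving D = -24 < 0, so the point is a saddle point.
h(1/4, 3/2) = 5/8.

5/8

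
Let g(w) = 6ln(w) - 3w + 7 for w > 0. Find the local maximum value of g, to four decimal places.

g'(w) = 6/w − 3 = 0 gives w = 2.
g''(w) = -6/w², which is negative for w > 0, so this is a local maximum.
g(2) = 6·ln(2) - 6 + 7 ≈ 5.1589.

5.1589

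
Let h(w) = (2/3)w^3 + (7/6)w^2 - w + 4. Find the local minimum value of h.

619/162

h'(w) = 2w^2 + (7/3)w - 1. Setting h'(w) = 0 gives w ∈ {-3/2, 1/3}.
h''(w) = 4w + 7/3. h''(-3/2) = -11/3 < 0 ⇒ local maximum; h''(1/3) = 11/3 > 0 ⇒ local minimum.
The local minimum is h(1/3) = 619/162.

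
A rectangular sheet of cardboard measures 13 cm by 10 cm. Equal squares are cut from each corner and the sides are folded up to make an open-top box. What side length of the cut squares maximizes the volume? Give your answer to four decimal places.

1.8684

With cut size x, the volume is V(x) = x(13 − 2x)(10 − 2x) for 0 < x < 5.
V'(x) = 12x^2 − 92x + 130. Setting V'(x) = 0 gives x ≈ 1.8684 (the root in (0, 5)).
V''(x) = 24x − 92 is negative there, so this is the maximum; V ≈ 108.3995.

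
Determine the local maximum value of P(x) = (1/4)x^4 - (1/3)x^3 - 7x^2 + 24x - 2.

P'(x) = x^3 - x^2 - 14x + 24 = 0 at x = -4, 2, 3.
P''(x) = 3x^2 - 2x - 14. P''(-4) = 42 > 0 ⇒ local minimum; P''(2) = -6 < 0 ⇒ local maximum; P''(3) = 7 > 0 ⇒ local minimum.
So the local maximum value is P(2) = 58/3.

58/3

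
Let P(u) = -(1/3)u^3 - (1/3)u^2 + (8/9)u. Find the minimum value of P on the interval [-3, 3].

-28/3

The derivative is -u^2 - (2/3)u + 8/9, which vanishes at u = -4/3 and u = 2/3.
Evaluating at the critical points and endpoints: P(-3) = 10/3; P(-4/3) = -80/81; P(2/3) = 28/81; P(3) = -28/3.
Hence the absolute minimum is -28/3 at u = 3.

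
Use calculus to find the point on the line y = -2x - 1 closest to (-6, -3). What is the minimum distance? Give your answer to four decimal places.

6.2610

Minimize D(x)^2 = (x + 6)^2 + (-2x + 2)^2.
d/dx[D^2] = 2(x + 6) + 2·(-2)·(-2x + 2) = 0 ⇒ x = -2/5.
Then y = -1/5 and the distance is √(196/5) ≈ 6.2610.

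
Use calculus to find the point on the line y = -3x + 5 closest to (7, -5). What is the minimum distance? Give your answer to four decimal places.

Minimize D(x)^2 = (x - 7)^2 + (-3x + 10)^2.
d/dx[D^2] = 2(x - 7) + 2·(-3)·(-3x + 10) = 0 ⇒ x = 37/10.
Then y = -61/10 and the distance is √(121/10) ≈ 3.4785.

3.4785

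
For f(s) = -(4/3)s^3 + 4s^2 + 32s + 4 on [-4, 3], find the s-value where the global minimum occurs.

-2

The derivative is -4s^2 + 8s + 32, whose only zero in [-4, 3] is s = -2.
Candidates: f(-4) = 76/3; f(-2) = -100/3; f(3) = 100.
So the minimum is f(-2) = -100/3.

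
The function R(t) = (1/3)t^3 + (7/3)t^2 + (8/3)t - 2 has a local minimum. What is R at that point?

R'(t) = t^2 + (14/3)t + 8/3 = 0 at t = -4, -2/3.
Second-derivative test with R''(t) = 2t + 14/3: R''(-4) = -10/3 < 0 ⇒ local maximum; R''(-2/3) = 10/3 > 0 ⇒ local minimum.
Thus R has its local minimum at t = -2/3, with value -230/81.

-230/81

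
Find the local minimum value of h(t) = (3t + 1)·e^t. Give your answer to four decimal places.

By the product rule, h'(t) = (3t + 4)·e^t. Since e^t > 0, the only critical point is t = -4/3.
h''(-4/3) has the same sign as 3 > 0, so this is a local minimum.
h(-4/3) = (-3)·e^(-4/3) ≈ -0.7908.

-0.7908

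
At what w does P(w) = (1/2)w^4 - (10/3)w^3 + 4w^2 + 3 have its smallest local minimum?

Critical points: P'(w) = 2w^3 - 10w^2 + 8w vanishes at w = 0, 1, 4.
P''(w) = 6w^2 - 20w + 8. P''(0) = 8 > 0 ⇒ local minimum; P''(1) = -6 < 0 ⇒ local maximum; P''(4) = 24 > 0 ⇒ local minimum.
The smallest local minimum is P(4) = -55/3.

4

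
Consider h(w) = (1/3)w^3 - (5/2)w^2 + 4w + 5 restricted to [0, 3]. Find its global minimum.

Differentiating, h'(w) = w^2 - 5w + 4; whose only zero in [0, 3] is w = 1.
Compare values at every candidate in [0, 3]: h(0) = 5, h(1) = 41/6, h(3) = 7/2.
Hence the absolute minimum is 7/2 at w = 3.

7/2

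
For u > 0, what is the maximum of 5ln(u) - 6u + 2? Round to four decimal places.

-3.9116

R'(u) = 5/u − 6 = 0 gives u = 5/6.
R''(u) = -5/u², which is negative for u > 0, so this is a local maximum.
R(5/6) = 5·ln(5/6) - 5 + 2 ≈ -3.9116.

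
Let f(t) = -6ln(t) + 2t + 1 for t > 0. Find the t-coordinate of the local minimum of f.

f'(t) = -6/t + 2 = 0 gives t = 3.
f''(t) = 6/t², which is positive for t > 0, so this is a local minimum.
f(3) = -6·ln(3) + 6 + 1 ≈ 0.4083.

3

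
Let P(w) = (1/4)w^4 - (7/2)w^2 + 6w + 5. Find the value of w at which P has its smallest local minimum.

-3

Critical points: P'(w) = w^3 - 7w + 6 vanishes at w = -3, 1, 2.
Second-derivative test with P''(w) = 3w^2 - 7: P''(-3) = 20 > 0 ⇒ local minimum; P''(1) = -4 < 0 ⇒ local maximum; P''(2) = 5 > 0 ⇒ local minimum.
Thus P has its smallest local minimum at w = -3, with value -97/4.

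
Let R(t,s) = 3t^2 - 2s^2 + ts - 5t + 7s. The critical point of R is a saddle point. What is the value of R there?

∂R/∂t = 6t + s - 5 = 0 and ∂R/∂s = t - 4s + 7 = 0, so (t, s) = (13/25, 47/25).
The Hessian has R_{tt} = 6, R_{ss} = -4, R_{ts} = 1, giving D = -25 < 0, so the point is a saddle point.
R(13/25, 47/25) = 132/25.

132/25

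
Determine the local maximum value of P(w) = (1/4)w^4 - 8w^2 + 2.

2

P'(w) = w^3 - 16w. Setting P'(w) = 0 gives w ∈ {-4, 0, 4}.
Second-derivative test with P''(w) = 3w^2 - 16: P''(-4) = 32 > 0 ⇒ local minimum; P''(0) = -16 < 0 ⇒ local maximum; P''(4) = 32 > 0 ⇒ local minimum.
The local maximum is P(0) = 2.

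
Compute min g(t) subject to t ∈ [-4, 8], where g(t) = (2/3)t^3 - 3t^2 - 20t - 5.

Differentiating, g'(t) = 2t^2 - 6t - 20; which vanishes at t = -2 and t = 5.
Evaluating at the critical points and endpoints: g(-4) = -47/3; g(-2) = 53/3; g(5) = -290/3; g(8) = -47/3.
So the minimum is g(5) = -290/3.

-290/3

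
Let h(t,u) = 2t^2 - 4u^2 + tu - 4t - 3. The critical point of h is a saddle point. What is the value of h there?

-163/33

∂h/∂t = 4t + u - 4 = 0 and ∂h/∂u = t - 8u = 0, so (t, u) = (32/33, 4/33).
The Hessian has h_{tt} = 4, h_{uu} = -8, h_{tu} = 1, giving D = -33 < 0, so the point is a saddle point.
h(32/33, 4/33) = -163/33.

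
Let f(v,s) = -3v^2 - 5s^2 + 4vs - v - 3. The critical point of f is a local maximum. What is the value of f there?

-127/44

∂f/∂v = -6v + 4s - 1 = 0 and ∂f/∂s = 4v - 10s = 0, so (v, s) = (-5/22, -1/11).
The Hessian has f_{vv} = -6, f_{ss} = -10, f_{vs} = 4, giving D = 44 > 0 with f_{vv} < 0, so the point is a local maximum.
f(-5/22, -1/11) = -127/44.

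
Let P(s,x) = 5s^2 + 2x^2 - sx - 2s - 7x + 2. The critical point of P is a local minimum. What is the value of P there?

-63/13

∂P/∂s = 10s - x - 2 = 0 and ∂P/∂x = -s + 4x - 7 = 0, so (s, x) = (5/13, 24/13).
The Hessian has P_{ss} = 10, P_{xx} = 4, P_{sx} = -1, giving D = 39 > 0 with P_{ss} > 0, so the point is a local minimum.
P(5/13, 24/13) = -63/13.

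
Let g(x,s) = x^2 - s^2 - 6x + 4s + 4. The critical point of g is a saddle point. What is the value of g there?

∂g/∂x = 2x - 6 = 0 and ∂g/∂s = -2s + 4 = 0, so (x, s) = (3, 2).
The Hessian has g_{xx} = 2, g_{ss} = -2, g_{xs} = 0, giving D = -4 < 0, so the point is a saddle point.
g(3, 2) = -1.

-1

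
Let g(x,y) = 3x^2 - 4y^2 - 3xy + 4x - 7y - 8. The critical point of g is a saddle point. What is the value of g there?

-457/57

∂g/∂x = 6x - 3y + 4 = 0 and ∂g/∂y = -3x - 8y - 7 = 0, so (x, y) = (-53/57, -10/19).
The Hessian has g_{xx} = 6, g_{yy} = -8, g_{xy} = -3, giving D = -57 < 0, so the point is a saddle point.
g(-53/57, -10/19) = -457/57.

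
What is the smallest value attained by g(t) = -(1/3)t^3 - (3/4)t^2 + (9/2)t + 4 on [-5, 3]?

Differentiating, g'(t) = -t^2 - (3/2)t + 9/2; which vanishes at t = -3 and t = 3/2.
Evaluating at the critical points and endpoints: g(-5) = 53/12,  g(-3) = -29/4,  g(3/2) = 127/16,  g(3) = 7/4.
Hence the absolute minimum is -29/4 at t = -3.

-29/4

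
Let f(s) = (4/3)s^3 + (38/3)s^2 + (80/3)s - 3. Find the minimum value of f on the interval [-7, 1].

-79/3

Differentiating, f'(s) = 4s^2 + (76/3)s + 80/3; which vanishes at s = -5 and s = -4/3.
Candidates: f(-7) = -79/3,  f(-5) = 41/3,  f(-4/3) = -1555/81,  f(1) = 113/3.
The minimum over the interval is -79/3, attained at s = -7.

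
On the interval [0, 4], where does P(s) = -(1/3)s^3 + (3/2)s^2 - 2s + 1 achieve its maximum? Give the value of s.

P'(s) = -s^2 + 3s - 2, which vanishes at s = 1 and s = 2.
Candidates: P(0) = 1; P(1) = 1/6; P(2) = 1/3; P(4) = -13/3.
So the maximum is P(0) = 1.

0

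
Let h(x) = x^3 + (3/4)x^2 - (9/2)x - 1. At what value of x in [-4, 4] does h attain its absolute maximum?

h'(x) = 3x^2 + (3/2)x - 9/2, which vanishes at x = -3/2 and x = 1.
Evaluating at the critical points and endpoints: h(-4) = -35,  h(-3/2) = 65/16,  h(1) = -15/4,  h(4) = 57.
The maximum over the interval is 57, attained at x = 4.

4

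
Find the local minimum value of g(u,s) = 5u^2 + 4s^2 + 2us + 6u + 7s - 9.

-989/76

∂g/∂u = 10u + 2s + 6 = 0 and ∂g/∂s = 2u + 8s + 7 = 0, so (u, s) = (-17/38, -29/38).
The Hessian has g_{uu} = 10, g_{ss} = 8, g_{us} = 2, giving D = 76 > 0 with g_{uu} > 0, so the point is a local minimum.
g(-17/38, -29/38) = -989/76.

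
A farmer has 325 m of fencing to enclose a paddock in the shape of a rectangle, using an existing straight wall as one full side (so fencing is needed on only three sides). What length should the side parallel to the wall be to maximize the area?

325/2

Let the sides perpendicular to the wall have length x and the parallel side y, so 2x + y = 325 and the area is A = xy = x(325 − 2x).
A'(x) = 325 − 4x = 0 gives x = 325/4, and A''(x) = −4 < 0 confirms a maximum.
Then y = 325 − 2·325/4 = 325/2 and A = 105625/8.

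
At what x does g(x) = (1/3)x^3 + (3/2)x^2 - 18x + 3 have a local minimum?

g'(x) = x^2 + 3x - 18. Setting g'(x) = 0 gives x ∈ {-6, 3}.
Second-derivative test with g''(x) = 2x + 3: g''(-6) = -9 < 0 ⇒ local maximum; g''(3) = 9 > 0 ⇒ local minimum.
The local minimum is g(3) = -57/2.

3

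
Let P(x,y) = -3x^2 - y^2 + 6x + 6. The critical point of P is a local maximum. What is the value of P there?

9

∂P/∂x = -6x + 6 = 0 and ∂P/∂y = -2y = 0, so (x, y) = (1, 0).
The Hessian has P_{xx} = -6, P_{yy} = -2, P_{xy} = 0, giving D = 12 > 0 with P_{xx} < 0, so the point is a local maximum.
P(1, 0) = 9.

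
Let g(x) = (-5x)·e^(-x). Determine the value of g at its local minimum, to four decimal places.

g'(x) = (-5)·e^(-x) + (-5x)·(-1)·e^(-x) = (5x - 5)·e^(-x). Since e^(-x) > 0, the only critical point is x = 1.
g''(1) has the same sign as 5 > 0, so this is a local minimum.
g(1) = (-5)·e^(-1) ≈ -1.8394.

-1.8394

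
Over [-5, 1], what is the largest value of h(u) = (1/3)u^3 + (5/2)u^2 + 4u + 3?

59/6

Differentiating, h'(u) = u^2 + 5u + 4; which vanishes at u = -4 and u = -1.
Evaluating at the critical points and endpoints: h(-5) = 23/6; h(-4) = 17/3; h(-1) = 7/6; h(1) = 59/6.
The maximum over the interval is 59/6, attained at u = 1.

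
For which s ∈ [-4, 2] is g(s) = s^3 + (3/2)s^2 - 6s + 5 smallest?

-4

g'(s) = 3s^2 + 3s - 6, which vanishes at s = -2 and s = 1.
Candidates: g(-4) = -11; g(-2) = 15; g(1) = 3/2; g(2) = 7.
Hence the absolute minimum is -11 at s = -4.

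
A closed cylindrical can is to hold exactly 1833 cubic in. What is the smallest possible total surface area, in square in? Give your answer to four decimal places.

829.1304

With radius r and height h, πr²h = 1833 so h = 1833/(πr²), and S(r) = 2πr² + 2πrh = 2πr² + 2·1833/r.
S'(r) = 4πr − 2·1833/r² = 0 ⇒ r³ = 1833/(2π), so r ≈ 6.6322 and h = 2r ≈ 13.2645.
S''(r) = 4π + 4·1833/r³ > 0, so this is the minimum; S ≈ 829.1304.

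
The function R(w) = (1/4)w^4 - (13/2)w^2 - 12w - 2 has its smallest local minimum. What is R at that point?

-90

R'(w) = w^3 - 13w - 12. Setting R'(w) = 0 gives w ∈ {-3, -1, 4}.
R''(w) = 3w^2 - 13. R''(-3) = 14 > 0 ⇒ local minimum; R''(-1) = -10 < 0 ⇒ local maximum; R''(4) = 35 > 0 ⇒ local minimum.
The smallest local minimum is R(4) = -90.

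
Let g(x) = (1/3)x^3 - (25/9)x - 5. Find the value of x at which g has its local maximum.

-5/3

g'(x) = x^2 - 25/9 = 0 at x = -5/3, 5/3.
g''(x) = 2x. g''(-5/3) = -10/3 < 0 ⇒ local maximum; g''(5/3) = 10/3 > 0 ⇒ local minimum.
Thus g has its local maximum at x = -5/3, with value -155/81.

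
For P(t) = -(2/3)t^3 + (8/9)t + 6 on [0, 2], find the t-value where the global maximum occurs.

2/3

Differentiating, P'(t) = -2t^2 + 8/9; whose only zero in [0, 2] is t = 2/3.
Candidates: P(0) = 6,  P(2/3) = 518/81,  P(2) = 22/9.
So the maximum is P(2/3) = 518/81.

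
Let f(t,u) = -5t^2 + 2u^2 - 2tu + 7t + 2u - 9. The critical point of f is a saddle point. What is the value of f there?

∂f/∂t = -10t - 2u + 7 = 0 and ∂f/∂u = -2t + 4u + 2 = 0, so (t, u) = (8/11, -3/22).
The Hessian has f_{tt} = -10, f_{uu} = 4, f_{tu} = -2, giving D = -44 < 0, so the point is a saddle point.
f(8/11, -3/22) = -145/22.

-145/22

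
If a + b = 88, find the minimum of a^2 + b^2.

With a + b = 88, a^2 + b^2 = a^2 + (88 − a)^2.
The derivative 2a − 2(88 − a) = 4a − 176 vanishes at a = 44; second derivative 4 > 0, a minimum.
The minimum is 2·(44)^2 = 3872.

3872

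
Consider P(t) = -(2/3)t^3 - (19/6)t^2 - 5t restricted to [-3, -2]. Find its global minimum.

8/3

P'(t) = -2t^2 - (19/3)t - 5, which has no zeros in [-3, -2].
Evaluating at the critical points and endpoints: P(-3) = 9/2,  P(-2) = 8/3.
Hence the absolute minimum is 8/3 at t = -2.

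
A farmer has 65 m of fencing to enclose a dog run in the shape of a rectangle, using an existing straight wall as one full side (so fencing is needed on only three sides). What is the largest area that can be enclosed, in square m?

Let the sides perpendicular to the wall have length x and the parallel side y, so 2x + y = 65 and the area is A = xy = x(65 − 2x).
A'(x) = 65 − 4x = 0 gives x = 65/4, and A''(x) = −4 < 0 confirms a maximum.
Then y = 65 − 2·65/4 = 65/2 and A = 4225/8.

4225/8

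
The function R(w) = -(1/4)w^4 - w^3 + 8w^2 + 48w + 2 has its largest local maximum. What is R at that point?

194

R'(w) = -w^3 - 3w^2 + 16w + 48 = 0 at w = -4, -3, 4.
Since R''(w) = -3w^2 - 6w + 16, we get R''(-4) = -8 < 0 ⇒ local maximum; R''(-3) = 7 > 0 ⇒ local minimum; R''(4) = -56 < 0 ⇒ local maximum.
The largest local maximum is R(4) = 194.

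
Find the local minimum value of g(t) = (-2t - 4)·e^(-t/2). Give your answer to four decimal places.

-4.0000

Differentiating with the product rule gives g'(t) = (t)·e^(-t/2). Since e^(-t/2) > 0, the only critical point is t = 0.
g''(0) has the same sign as 1 > 0, so this is a local minimum.
g(0) = (-4)·e^(0) ≈ -4.0000.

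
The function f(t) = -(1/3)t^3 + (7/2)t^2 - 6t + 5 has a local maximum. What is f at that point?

f'(t) = -t^2 + 7t - 6. Setting f'(t) = 0 gives t ∈ {1, 6}.
Since f''(t) = -2t + 7, we get f''(1) = 5 > 0 ⇒ local minimum; f''(6) = -5 < 0 ⇒ local maximum.
Thus f has its local maximum at t = 6, with value 23.

23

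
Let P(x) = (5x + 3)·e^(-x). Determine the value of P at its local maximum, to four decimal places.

3.3516

P'(x) = 5·e^(-x) + (5x + 3)·(-1)·e^(-x) = (-5x + 2)·e^(-x). Since e^(-x) > 0, the only critical point is x = 2/5.
P''(2/5) has the same sign as -5 < 0, so this is a local maximum.
P(2/5) = (5)·e^(-2/5) ≈ 3.3516.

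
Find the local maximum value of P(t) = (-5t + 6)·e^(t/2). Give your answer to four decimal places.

P'(t) = (-5)·e^(t/2) + (-5t + 6)·(1/2)·e^(t/2) = (-(5/2)t - 2)·e^(t/2). Since e^(t/2) > 0, the only critical point is t = -4/5.
P''(-4/5) has the same sign as -5/2 < 0, so this is a local maximum.
P(-4/5) = (10)·e^(-2/5) ≈ 6.7032.

6.7032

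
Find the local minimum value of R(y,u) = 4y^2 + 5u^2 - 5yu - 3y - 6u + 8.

161/55

∂R/∂y = 8y - 5u - 3 = 0 and ∂R/∂u = -5y + 10u - 6 = 0, so (y, u) = (12/11, 63/55).
The Hessian has R_{yy} = 8, R_{uu} = 10, R_{yu} = -5, giving D = 55 > 0 with R_{yy} > 0, so the point is a local minimum.
R(12/11, 63/55) = 161/55.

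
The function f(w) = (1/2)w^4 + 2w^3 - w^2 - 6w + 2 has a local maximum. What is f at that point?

f'(w) = 2w^3 + 6w^2 - 2w - 6. Setting f'(w) = 0 gives w ∈ {-3, -1, 1}.
Since f''(w) = 6w^2 + 12w - 2, we get f''(-3) = 16 > 0 ⇒ local minimum; f''(-1) = -8 < 0 ⇒ local maximum; f''(1) = 16 > 0 ⇒ local minimum.
Thus f has its local maximum at w = -1, with value 11/2.

11/2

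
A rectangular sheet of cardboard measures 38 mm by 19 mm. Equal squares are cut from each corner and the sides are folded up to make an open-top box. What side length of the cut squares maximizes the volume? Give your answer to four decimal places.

With cut size x, the volume is V(x) = x(38 − 2x)(19 − 2x) for 0 < x < 9.5.
V'(x) = 12x^2 − 228x + 722. Setting V'(x) = 0 gives x ≈ 4.0152 (the root in (0, 9.5)).
V''(x) = 24x − 228 is negative there, so this is the maximum; V ≈ 1320.0152.

4.0152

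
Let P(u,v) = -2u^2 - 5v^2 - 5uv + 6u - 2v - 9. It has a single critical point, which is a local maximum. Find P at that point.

113/15

∂P/∂u = -4u - 5v + 6 = 0 and ∂P/∂v = -5u - 10v - 2 = 0, so (u, v) = (14/3, -38/15).
The Hessian has P_{uu} = -4, P_{vv} = -10, P_{uv} = -5, giving D = 15 > 0 with P_{uu} < 0, so the point is a local maximum.
P(14/3, -38/15) = 113/15.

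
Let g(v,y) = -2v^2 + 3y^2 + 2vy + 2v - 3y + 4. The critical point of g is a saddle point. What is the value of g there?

59/14

∂g/∂v = -4v + 2y + 2 = 0 and ∂g/∂y = 2v + 6y - 3 = 0, so (v, y) = (9/14, 2/7).
The Hessian has g_{vv} = -4, g_{yy} = 6, g_{vy} = 2, giving D = -28 < 0, so the point is a saddle point.
g(9/14, 2/7) = 59/14.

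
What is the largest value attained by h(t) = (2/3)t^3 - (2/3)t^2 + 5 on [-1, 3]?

17

The derivative is 2t^2 - (4/3)t, which vanishes at t = 0 and t = 2/3.
Candidates: h(-1) = 11/3,  h(0) = 5,  h(2/3) = 397/81,  h(3) = 17.
So the maximum is h(3) = 17.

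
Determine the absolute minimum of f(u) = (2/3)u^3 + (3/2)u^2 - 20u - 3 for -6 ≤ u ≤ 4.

The derivative is 2u^2 + 3u - 20, which vanishes at u = -4 and u = 5/2.
Candidates: f(-6) = 27, f(-4) = 175/3, f(5/2) = -797/24, f(4) = -49/3.
Hence the absolute minimum is -797/24 at u = 5/2.

-797/24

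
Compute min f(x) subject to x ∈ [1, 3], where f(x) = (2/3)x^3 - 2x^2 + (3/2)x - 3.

-3

Differentiating, f'(x) = 2x^2 - 4x + 3/2; whose only zero in [1, 3] is x = 3/2.
Compare values at every candidate in [1, 3]: f(1) = -17/6,  f(3/2) = -3,  f(3) = 3/2.
The minimum over the interval is -3, attained at x = 3/2.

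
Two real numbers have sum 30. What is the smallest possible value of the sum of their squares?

450

With a + b = 30, a^2 + b^2 = a^2 + (30 − a)^2.
The derivative 2a − 2(30 − a) = 4a − 60 vanishes at a = 15; second derivative 4 > 0, a minimum.
The minimum is 2·(15)^2 = 450.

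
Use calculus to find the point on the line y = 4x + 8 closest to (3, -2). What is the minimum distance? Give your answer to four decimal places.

5.3358

Minimize D(x)^2 = (x - 3)^2 + (4x + 10)^2.
d/dx[D^2] = 2(x - 3) + 2·4·(4x + 10) = 0 ⇒ x = -37/17.
Then y = -12/17 and the distance is √(484/17) ≈ 5.3358.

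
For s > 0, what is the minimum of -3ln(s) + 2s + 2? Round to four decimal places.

3.7836

f'(s) = -3/s + 2 = 0 gives s = 3/2.
f''(s) = 3/s², which is positive for s > 0, so this is a local minimum.
f(3/2) = -3·ln(3/2) + 3 + 2 ≈ 3.7836.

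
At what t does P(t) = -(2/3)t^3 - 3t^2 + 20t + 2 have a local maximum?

Critical points: P'(t) = -2t^2 - 6t + 20 vanishes at t = -5, 2.
P''(t) = -4t - 6. P''(-5) = 14 > 0 ⇒ local minimum; P''(2) = -14 < 0 ⇒ local maximum.
Thus P has its local maximum at t = 2, with value 74/3.

2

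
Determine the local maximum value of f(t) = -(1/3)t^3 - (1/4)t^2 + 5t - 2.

13/3

f'(t) = -t^2 - (1/2)t + 5. Setting f'(t) = 0 gives t ∈ {-5/2, 2}.
Second-derivative test with f''(t) = -2t - 1/2: f''(-5/2) = 9/2 > 0 ⇒ local minimum; f''(2) = -9/2 < 0 ⇒ local maximum.
So the local maximum value is f(2) = 13/3.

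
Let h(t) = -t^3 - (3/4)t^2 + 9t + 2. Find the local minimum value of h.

Critical points: h'(t) = -3t^2 - (3/2)t + 9 vanishes at t = -2, 3/2.
Second-derivative test with h''(t) = -6t - 3/2: h''(-2) = 21/2 > 0 ⇒ local minimum; h''(3/2) = -21/2 < 0 ⇒ local maximum.
The local minimum is h(-2) = -11.

-11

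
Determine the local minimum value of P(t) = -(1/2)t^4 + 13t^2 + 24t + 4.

Critical points: P'(t) = -2t^3 + 26t + 24 vanishes at t = -3, -1, 4.
P''(t) = -6t^2 + 26. P''(-3) = -28 < 0 ⇒ local maximum; P''(-1) = 20 > 0 ⇒ local minimum; P''(4) = -70 < 0 ⇒ local maximum.
So the local minimum value is P(-1) = -15/2.

-15/2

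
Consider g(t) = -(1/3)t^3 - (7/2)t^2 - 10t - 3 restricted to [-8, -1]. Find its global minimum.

Differentiating, g'(t) = -t^2 - 7t - 10; which vanishes at t = -5 and t = -2.
Evaluating at the critical points and endpoints: g(-8) = 71/3; g(-5) = 7/6; g(-2) = 17/3; g(-1) = 23/6.
Hence the absolute minimum is 7/6 at t = -5.

7/6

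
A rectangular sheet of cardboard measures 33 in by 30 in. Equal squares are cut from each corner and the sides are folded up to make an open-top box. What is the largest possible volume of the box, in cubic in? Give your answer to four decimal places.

2303.4576

With cut size x, the volume is V(x) = x(33 − 2x)(30 − 2x) for 0 < x < 15.
V'(x) = 12x^2 − 252x + 990. Setting V'(x) = 0 gives x ≈ 5.2322 (the root in (0, 15)).
V''(x) = 24x − 252 is negative there, so this is the maximum; V ≈ 2303.4576.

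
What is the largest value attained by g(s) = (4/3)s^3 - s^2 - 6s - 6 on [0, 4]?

118/3

g'(s) = 4s^2 - 2s - 6, whose only zero in [0, 4] is s = 3/2.
Candidates: g(0) = -6; g(3/2) = -51/4; g(4) = 118/3.
Hence the absolute maximum is 118/3 at s = 4.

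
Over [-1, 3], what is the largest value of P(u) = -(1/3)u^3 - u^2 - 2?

Differentiating, P'(u) = -u^2 - 2u; whose only zero in [-1, 3] is u = 0.
Evaluating at the critical points and endpoints: P(-1) = -8/3, P(0) = -2, P(3) = -20.
So the maximum is P(0) = -2.

-2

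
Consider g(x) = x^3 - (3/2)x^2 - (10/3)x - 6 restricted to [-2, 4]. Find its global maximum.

Differentiating, g'(x) = 3x^2 - 3x - 10/3; which vanishes at x = -2/3 and x = 5/3.
Evaluating at the critical points and endpoints: g(-2) = -40/3; g(-2/3) = -128/27; g(5/3) = -599/54; g(4) = 62/3.
So the maximum is g(4) = 62/3.

62/3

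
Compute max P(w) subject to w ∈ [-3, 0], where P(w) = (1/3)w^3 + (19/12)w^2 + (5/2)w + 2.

The derivative is w^2 + (19/6)w + 5/2, which vanishes at w = -5/3 and w = -3/2.
Evaluating at the critical points and endpoints: P(-3) = -1/4; P(-5/3) = 223/324; P(-3/2) = 11/16; P(0) = 2.
So the maximum is P(0) = 2.

2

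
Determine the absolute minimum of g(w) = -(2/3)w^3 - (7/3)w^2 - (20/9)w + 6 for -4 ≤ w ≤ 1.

Differentiating, g'(w) = -2w^2 - (14/3)w - 20/9; which vanishes at w = -5/3 and w = -2/3.
Compare values at every candidate in [-4, 1]: g(-4) = 182/9; g(-5/3) = 511/81; g(-2/3) = 538/81; g(1) = 7/9.
The minimum over the interval is 7/9, attained at w = 1.

7/9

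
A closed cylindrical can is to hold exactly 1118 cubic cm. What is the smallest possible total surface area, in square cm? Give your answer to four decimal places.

596.3150

With radius r and height h, πr²h = 1118 so h = 1118/(πr²), and S(r) = 2πr² + 2πrh = 2πr² + 2·1118/r.
S'(r) = 4πr − 2·1118/r² = 0 ⇒ r³ = 1118/(2π), so r ≈ 5.6245 and h = 2r ≈ 11.2491.
S''(r) = 4π + 4·1118/r³ > 0, so this is the minimum; S ≈ 596.3150.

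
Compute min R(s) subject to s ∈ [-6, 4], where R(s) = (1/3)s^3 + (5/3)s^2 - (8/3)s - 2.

Differentiating, R'(s) = s^2 + (10/3)s - 8/3; which vanishes at s = -4 and s = 2/3.
Evaluating at the critical points and endpoints: R(-6) = 2; R(-4) = 14; R(2/3) = -238/81; R(4) = 106/3.
So the minimum is R(2/3) = -238/81.

-238/81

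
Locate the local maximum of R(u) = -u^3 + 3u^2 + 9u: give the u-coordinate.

3

R'(u) = -3u^2 + 6u + 9. Setting R'(u) = 0 gives u ∈ {-1, 3}.
R''(u) = -6u + 6. R''(-1) = 12 > 0 ⇒ local minimum; R''(3) = -12 < 0 ⇒ local maximum.
The local maximum is R(3) = 27.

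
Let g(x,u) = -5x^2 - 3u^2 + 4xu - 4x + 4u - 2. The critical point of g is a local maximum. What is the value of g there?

-6/11

∂g/∂x = -10x + 4u - 4 = 0 and ∂g/∂u = 4x - 6u + 4 = 0, so (x, u) = (-2/11, 6/11).
The Hessian has g_{xx} = -10, g_{uu} = -6, g_{xu} = 4, giving D = 44 > 0 with g_{xx} < 0, so the point is a local maximum.
g(-2/11, 6/11) = -6/11.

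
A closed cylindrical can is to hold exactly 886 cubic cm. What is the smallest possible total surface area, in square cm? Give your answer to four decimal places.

510.6661

With radius r and height h, πr²h = 886 so h = 886/(πr²), and S(r) = 2πr² + 2πrh = 2πr² + 2·886/r.
S'(r) = 4πr − 2·886/r² = 0 ⇒ r³ = 886/(2π), so r ≈ 5.2050 and h = 2r ≈ 10.4099.
S''(r) = 4π + 4·886/r³ > 0, so this is the minimum; S ≈ 510.6661.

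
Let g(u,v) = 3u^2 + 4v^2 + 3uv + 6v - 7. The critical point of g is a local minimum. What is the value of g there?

∂g/∂u = 6u + 3v = 0 and ∂g/∂v = 3u + 8v + 6 = 0, so (u, v) = (6/13, -12/13).
The Hessian has g_{uu} = 6, g_{vv} = 8, g_{uv} = 3, giving D = 39 > 0 with g_{uu} > 0, so the point is a local minimum.
g(6/13, -12/13) = -127/13.

-127/13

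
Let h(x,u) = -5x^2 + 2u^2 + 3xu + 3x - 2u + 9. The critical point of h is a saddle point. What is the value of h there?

457/49

∂h/∂x = -10x + 3u + 3 = 0 and ∂h/∂u = 3x + 4u - 2 = 0, so (x, u) = (18/49, 11/49).
The Hessian has h_{xx} = -10, h_{uu} = 4, h_{xu} = 3, giving D = -49 < 0, so the point is a saddle point.
h(18/49, 11/49) = 457/49.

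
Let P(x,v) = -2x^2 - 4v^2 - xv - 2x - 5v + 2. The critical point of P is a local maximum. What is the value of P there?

118/31

∂P/∂x = -4x - v - 2 = 0 and ∂P/∂v = -x - 8v - 5 = 0, so (x, v) = (-11/31, -18/31).
The Hessian has P_{xx} = -4, P_{vv} = -8, P_{xv} = -1, giving D = 31 > 0 with P_{xx} < 0, so the point is a local maximum.
P(-11/31, -18/31) = 118/31.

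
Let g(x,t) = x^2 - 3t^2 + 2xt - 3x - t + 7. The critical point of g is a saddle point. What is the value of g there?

5

∂g/∂x = 2x + 2t - 3 = 0 and ∂g/∂t = 2x - 6t - 1 = 0, so (x, t) = (5/4, 1/4).
The Hessian has g_{xx} = 2, g_{tt} = -6, g_{xt} = 2, giving D = -16 < 0, so the point is a saddle point.
g(5/4, 1/4) = 5.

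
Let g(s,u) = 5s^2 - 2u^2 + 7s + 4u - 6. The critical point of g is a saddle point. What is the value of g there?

∂g/∂s = 10s + 7 = 0 and ∂g/∂u = -4u + 4 = 0, so (s, u) = (-7/10, 1).
The Hessian has g_{ss} = 10, g_{uu} = -4, g_{su} = 0, giving D = -40 < 0, so the point is a saddle point.
g(-7/10, 1) = -129/20.

-129/20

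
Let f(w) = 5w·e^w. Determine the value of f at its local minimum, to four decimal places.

-1.8394

Differentiating with the product rule gives f'(w) = (5w + 5)·e^w. Since e^w > 0, the only critical point is w = -1.
f''(-1) has the same sign as 5 > 0, so this is a local minimum.
f(-1) = (-5)·e^(-1) ≈ -1.8394.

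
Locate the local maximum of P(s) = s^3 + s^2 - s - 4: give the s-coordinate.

-1

P'(s) = 3s^2 + 2s - 1 = 0 at s = -1, 1/3.
Since P''(s) = 6s + 2, we get P''(-1) = -4 < 0 ⇒ local maximum; P''(1/3) = 4 > 0 ⇒ local minimum.
So the local maximum value is P(-1) = -3.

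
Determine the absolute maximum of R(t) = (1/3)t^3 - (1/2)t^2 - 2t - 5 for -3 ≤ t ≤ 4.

R'(t) = t^2 - t - 2, which vanishes at t = -1 and t = 2.
Evaluating at the critical points and endpoints: R(-3) = -25/2; R(-1) = -23/6; R(2) = -25/3; R(4) = 1/3.
The maximum over the interval is 1/3, attained at t = 4.

1/3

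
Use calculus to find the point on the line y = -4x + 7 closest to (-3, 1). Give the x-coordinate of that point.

21/17

Minimize D(x)^2 = (x + 3)^2 + (-4x + 6)^2.
d/dx[D^2] = 2(x + 3) + 2·(-4)·(-4x + 6) = 0 ⇒ x = 21/17.
Then y = 35/17 and the distance is √(324/17) ≈ 4.3656.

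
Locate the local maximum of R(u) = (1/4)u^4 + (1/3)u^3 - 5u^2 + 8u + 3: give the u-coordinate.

1

R'(u) = u^3 + u^2 - 10u + 8 = 0 at u = -4, 1, 2.
Since R''(u) = 3u^2 + 2u - 10, we get R''(-4) = 30 > 0 ⇒ local minimum; R''(1) = -5 < 0 ⇒ local maximum; R''(2) = 6 > 0 ⇒ local minimum.
Thus R has its local maximum at u = 1, with value 79/12.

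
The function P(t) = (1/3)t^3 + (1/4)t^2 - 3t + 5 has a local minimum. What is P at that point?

P'(t) = t^2 + (1/2)t - 3. Setting P'(t) = 0 gives t ∈ {-2, 3/2}.
P''(t) = 2t + 1/2. P''(-2) = -7/2 < 0 ⇒ local maximum; P''(3/2) = 7/2 > 0 ⇒ local minimum.
The local minimum is P(3/2) = 35/16.

35/16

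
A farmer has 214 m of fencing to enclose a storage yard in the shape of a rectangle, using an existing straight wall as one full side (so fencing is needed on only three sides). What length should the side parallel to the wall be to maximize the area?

Let the sides perpendicular to the wall have length x and the parallel side y, so 2x + y = 214 and the area is A = xy = x(214 − 2x).
A'(x) = 214 − 4x = 0 gives x = 107/2, and A''(x) = −4 < 0 confirms a maximum.
Then y = 214 − 2·107/2 = 107 and A = 11449/2.

107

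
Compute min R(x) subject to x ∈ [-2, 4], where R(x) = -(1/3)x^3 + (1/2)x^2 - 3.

-49/3

R'(x) = -x^2 + x, which vanishes at x = 0 and x = 1.
Candidates: R(-2) = 5/3, R(0) = -3, R(1) = -17/6, R(4) = -49/3.
So the minimum is R(4) = -49/3.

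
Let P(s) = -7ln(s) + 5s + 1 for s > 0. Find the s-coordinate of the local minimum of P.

P'(s) = -7/s + 5 = 0 gives s = 7/5.
P''(s) = 7/s², which is positive for s > 0, so this is a local minimum.
P(7/5) = -7·ln(7/5) + 7 + 1 ≈ 5.6447.

7/5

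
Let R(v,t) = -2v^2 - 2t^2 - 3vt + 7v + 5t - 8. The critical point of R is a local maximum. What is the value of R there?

-13/7

∂R/∂v = -4v - 3t + 7 = 0 and ∂R/∂t = -3v - 4t + 5 = 0, so (v, t) = (13/7, -1/7).
The Hessian has R_{vv} = -4, R_{tt} = -4, R_{vt} = -3, giving D = 7 > 0 with R_{vv} < 0, so the point is a local maximum.
R(13/7, -1/7) = -13/7.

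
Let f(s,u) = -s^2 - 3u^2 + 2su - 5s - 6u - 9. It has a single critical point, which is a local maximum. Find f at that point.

99/8

∂f/∂s = -2s + 2u - 5 = 0 and ∂f/∂u = 2s - 6u - 6 = 0, so (s, u) = (-21/4, -11/4).
The Hessian has f_{ss} = -2, f_{uu} = -6, f_{su} = 2, giving D = 8 > 0 with f_{ss} < 0, so the point is a local maximum.
f(-21/4, -11/4) = 99/8.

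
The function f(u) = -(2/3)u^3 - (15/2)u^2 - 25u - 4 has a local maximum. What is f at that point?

529/24

Critical points: f'(u) = -2u^2 - 15u - 25 vanishes at u = -5, -5/2.
Second-derivative test with f''(u) = -4u - 15: f''(-5) = 5 > 0 ⇒ local minimum; f''(-5/2) = -5 < 0 ⇒ local maximum.
The local maximum is f(-5/2) = 529/24.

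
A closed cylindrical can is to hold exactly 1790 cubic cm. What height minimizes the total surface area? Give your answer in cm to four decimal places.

13.1600

With radius r and height h, πr²h = 1790 so h = 1790/(πr²), and S(r) = 2πr² + 2πrh = 2πr² + 2·1790/r.
S'(r) = 4πr − 2·1790/r² = 0 ⇒ r³ = 1790/(2π), so r ≈ 6.5800 and h = 2r ≈ 13.1600.
S''(r) = 4π + 4·1790/r³ > 0, so this is the minimum; S ≈ 816.1123.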